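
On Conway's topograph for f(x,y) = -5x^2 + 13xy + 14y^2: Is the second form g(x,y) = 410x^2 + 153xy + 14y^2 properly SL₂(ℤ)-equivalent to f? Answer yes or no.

D₁ = 449, D₂ = 449
river cycle of f (length 38): (14, 15, -4), (-4, 17, 10), (10, 3, -11), (-11, 19, 2), (2, 21, -1), (-1, 21, 2), (2, 19, -11), (-11, 3, 10), (10, 17, -4), (-4, 15, 14), … (28 more)
river cycle of g (length 38): (14, 15, -4), (-4, 17, 10), (10, 3, -11), (-11, 19, 2), (2, 21, -1), (-1, 21, 2), (2, 19, -11), (-11, 3, 10), (10, 17, -4), (-4, 15, 14), … (28 more)
cycles coincide ⇒ equivalent

yes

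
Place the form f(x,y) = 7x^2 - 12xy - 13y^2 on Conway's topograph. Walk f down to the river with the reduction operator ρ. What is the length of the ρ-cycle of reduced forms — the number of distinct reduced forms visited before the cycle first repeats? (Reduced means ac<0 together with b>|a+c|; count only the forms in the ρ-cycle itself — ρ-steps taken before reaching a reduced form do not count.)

D = 508, ⌊√D⌋ = 22
descent: ρ → (-13,12,7)  [lands on river]
river: ρ → (7,16,-9)
river: ρ → (-9,20,3)
river: ρ → (3,22,-2)
river: ρ → (-2,22,3)
river: ρ → (3,20,-9)
river: ρ → (-9,16,7)
river: ρ → (7,12,-13)
river: ρ → (-13,14,6)
river: ρ → (6,22,-1)
river: ρ → (-1,22,6)
river: ρ → (6,14,-13)
ρ-cycle length = 12 (tail of 1 descent step not counted)

12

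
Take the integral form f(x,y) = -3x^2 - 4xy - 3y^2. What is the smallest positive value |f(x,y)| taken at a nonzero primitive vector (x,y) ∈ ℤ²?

translate: b→-2 (≡4 mod 6), so (3,4,3)→(3,-2,2)
flip: (3,-2,2)→(2,2,3)
reduced (well bottom): (2,2,3) with a≤c, −a<b≤a
well minimum |f| = |-2| = 2 (negative-definite)

2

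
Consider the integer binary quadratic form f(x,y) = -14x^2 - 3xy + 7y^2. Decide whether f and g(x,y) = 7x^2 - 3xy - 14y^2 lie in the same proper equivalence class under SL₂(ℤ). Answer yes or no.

D₁ = 401, D₂ = 401
river cycle of f (length 10): (7, 17, -4), (-4, 15, 11), (11, 7, -8), (-8, 9, 10), (10, 11, -7), (-7, 17, 4), (4, 15, -11), (-11, 7, 8), (8, 9, -10), (-10, 11, 7)
river cycle of g (length 10): (7, 11, -10), (-10, 9, 8), (8, 7, -11), (-11, 15, 4), (4, 17, -7), (-7, 11, 10), (10, 9, -8), (-8, 7, 11), (11, 15, -4), (-4, 17, 7)
cycles differ ⇒ inequivalent

no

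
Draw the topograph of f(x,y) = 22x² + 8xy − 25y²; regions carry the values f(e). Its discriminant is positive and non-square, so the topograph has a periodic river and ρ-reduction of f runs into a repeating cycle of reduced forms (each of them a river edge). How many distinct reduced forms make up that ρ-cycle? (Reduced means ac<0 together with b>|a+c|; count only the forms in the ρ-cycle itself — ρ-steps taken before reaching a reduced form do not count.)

D = 2264, ⌊√D⌋ = 47
river: ρ → (-25,42,5)
river: ρ → (5,38,-41)
river: ρ → (-41,44,2)
river: ρ → (2,44,-41)
river: ρ → (-41,38,5)
river: ρ → (5,42,-25)
river: ρ → (-25,8,22)
river: ρ → (22,36,-11)
river: ρ → (-11,30,31)
river: ρ → (31,32,-10)
river: ρ → (-10,28,37)
river: ρ → (37,46,-1)
river: ρ → (-1,46,37)
river: ρ → (37,28,-10)
river: ρ → (-10,32,31)
river: ρ → (31,30,-11)
river: ρ → (-11,36,22)
river: ρ → (22,8,-25)
ρ-cycle length = 18 (tail of 0 descent steps not counted)

18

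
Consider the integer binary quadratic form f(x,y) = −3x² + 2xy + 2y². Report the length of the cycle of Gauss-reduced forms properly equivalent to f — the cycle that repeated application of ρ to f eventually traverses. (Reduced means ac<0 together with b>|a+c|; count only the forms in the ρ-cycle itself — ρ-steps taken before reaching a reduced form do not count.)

D = 28, ⌊√D⌋ = 5
river: ρ → (2,2,-3)
river: ρ → (-3,4,1)
river: ρ → (1,4,-3)
river: ρ → (-3,2,2)
ρ-cycle length = 4 (tail of 0 descent steps not counted)

4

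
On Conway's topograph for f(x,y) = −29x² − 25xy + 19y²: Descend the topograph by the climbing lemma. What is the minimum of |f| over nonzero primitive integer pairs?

descent: ρ → (19,25,-29)  [lands on river]
river: ρ → (-29,33,15)
river: ρ → (15,27,-35)
river: ρ → (-35,43,7)
river: ρ → (7,41,-41)
river: ρ → (-41,41,7)
river: ρ → (7,43,-35)
river: ρ → (-35,27,15)
river: ρ → (15,33,-29)
river: ρ → (-29,25,19)
river: ρ → (19,51,-3)
river: ρ → (-3,51,19)
closes: descent 1, river 12
min |a| on river = 3

3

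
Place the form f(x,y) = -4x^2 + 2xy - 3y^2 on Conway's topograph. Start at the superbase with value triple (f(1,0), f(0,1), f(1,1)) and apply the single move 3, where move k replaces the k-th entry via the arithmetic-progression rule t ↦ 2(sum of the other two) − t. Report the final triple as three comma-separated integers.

start (-4,-3,-5) = (f(1,0),f(0,1),f(1,1))
replace slot 3: 2·((-4)+(-3)) − (-5) = -9 → (-4,-3,-9)

-4,-3,-9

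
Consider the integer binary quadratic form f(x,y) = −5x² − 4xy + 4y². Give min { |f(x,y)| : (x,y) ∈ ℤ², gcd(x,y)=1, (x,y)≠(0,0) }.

descent: ρ → (4,4,-5)  [lands on river]
river: ρ → (-5,6,3)
river: ρ → (3,6,-5)
river: ρ → (-5,4,4)
closes: descent 1, river 4
min |a| on river = 3

3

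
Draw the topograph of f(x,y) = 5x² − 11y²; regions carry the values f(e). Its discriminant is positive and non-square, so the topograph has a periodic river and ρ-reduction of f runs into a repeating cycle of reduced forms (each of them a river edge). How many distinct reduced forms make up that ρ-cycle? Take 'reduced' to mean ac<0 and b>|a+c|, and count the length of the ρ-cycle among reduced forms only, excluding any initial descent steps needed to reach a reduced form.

D = 220, ⌊√D⌋ = 14
descent: ρ → (-11,0,5)
descent: ρ → (5,10,-6)  [lands on river]
river: ρ → (-6,14,1)
river: ρ → (1,14,-6)
river: ρ → (-6,10,5)
ρ-cycle length = 4 (tail of 2 descent steps not counted)

4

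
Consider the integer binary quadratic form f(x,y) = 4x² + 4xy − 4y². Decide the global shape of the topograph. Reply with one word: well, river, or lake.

D = b²−4ac = 4² − 4·4·(-4) = 80
D > 0 non-square ⇒ indefinite ⇒ periodic river

river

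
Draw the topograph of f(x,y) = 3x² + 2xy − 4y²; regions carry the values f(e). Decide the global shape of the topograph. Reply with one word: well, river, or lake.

D = b²−4ac = 2² − 4·3·(-4) = 52
D > 0 non-square ⇒ indefinite ⇒ periodic river

river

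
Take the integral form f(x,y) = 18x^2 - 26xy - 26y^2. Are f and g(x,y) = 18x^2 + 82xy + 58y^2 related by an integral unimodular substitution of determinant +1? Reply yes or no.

D₁ = 2548, D₂ = 2548
river cycle of f (length 6): (-26, 26, 18), (18, 46, -6), (-6, 50, 2), (2, 50, -6), (-6, 46, 18), (18, 26, -26)
river cycle of g (length 6): (-6, 50, 2), (2, 50, -6), (-6, 46, 18), (18, 26, -26), (-26, 26, 18), (18, 46, -6)
cycles coincide ⇒ equivalent

yes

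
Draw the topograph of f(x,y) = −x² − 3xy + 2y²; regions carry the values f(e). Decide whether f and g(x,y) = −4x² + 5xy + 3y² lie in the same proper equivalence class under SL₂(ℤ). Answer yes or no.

D₁ = 17, D₂ = 73
discriminants differ ⇒ not SL₂(ℤ)-equivalent

no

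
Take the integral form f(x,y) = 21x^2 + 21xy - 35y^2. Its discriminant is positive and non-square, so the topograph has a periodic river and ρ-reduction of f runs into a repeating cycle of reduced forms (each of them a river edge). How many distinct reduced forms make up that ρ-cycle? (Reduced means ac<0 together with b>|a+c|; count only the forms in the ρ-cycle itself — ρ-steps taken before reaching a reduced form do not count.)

D = 3381, ⌊√D⌋ = 58
river: ρ → (-35,49,7)
river: ρ → (7,49,-35)
river: ρ → (-35,21,21)
river: ρ → (21,21,-35)
ρ-cycle length = 4 (tail of 0 descent steps not counted)

4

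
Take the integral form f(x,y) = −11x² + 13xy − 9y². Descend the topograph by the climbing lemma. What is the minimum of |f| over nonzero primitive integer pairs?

translate: b→9 (≡-13 mod 22), so (11,-13,9)→(11,9,7)
flip: (11,9,7)→(7,-9,11)
translate: b→5 (≡-9 mod 14), so (7,-9,11)→(7,5,9)
reduced (well bottom): (7,5,9) with a≤c, −a<b≤a
well minimum |f| = |-7| = 7 (negative-definite)

7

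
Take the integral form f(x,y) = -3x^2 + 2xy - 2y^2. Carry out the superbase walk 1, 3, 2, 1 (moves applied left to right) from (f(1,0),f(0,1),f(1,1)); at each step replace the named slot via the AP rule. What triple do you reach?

start (-3,-2,-3) = (f(1,0),f(0,1),f(1,1))
replace slot 1: 2·((-2)+(-3)) − (-3) = -7 → (-7,-2,-3)
replace slot 3: 2·((-7)+(-2)) − (-3) = -15 → (-7,-2,-15)
replace slot 2: 2·((-7)+(-15)) − (-2) = -42 → (-7,-42,-15)
replace slot 1: 2·((-42)+(-15)) − (-7) = -107 → (-107,-42,-15)

-107,-42,-15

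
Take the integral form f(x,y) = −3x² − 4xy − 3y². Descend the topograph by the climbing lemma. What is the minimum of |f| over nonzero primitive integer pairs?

translate: b→-2 (≡4 mod 6), so (3,4,3)→(3,-2,2)
flip: (3,-2,2)→(2,2,3)
reduced (well bottom): (2,2,3) with a≤c, −a<b≤a
well minimum |f| = |-2| = 2 (negative-definite)

2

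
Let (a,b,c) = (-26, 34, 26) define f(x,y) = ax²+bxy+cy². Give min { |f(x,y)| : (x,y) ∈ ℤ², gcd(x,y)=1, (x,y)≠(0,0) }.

river: ρ → (26,18,-34)
river: ρ → (-34,50,10)
river: ρ → (10,50,-34)
river: ρ → (-34,18,26)
river: ρ → (26,34,-26)
river: ρ → (-26,18,34)
river: ρ → (34,50,-10)
river: ρ → (-10,50,34)
river: ρ → (34,18,-26)
river: ρ → (-26,34,26)
closes: descent 0, river 10
min |a| on river = 10

10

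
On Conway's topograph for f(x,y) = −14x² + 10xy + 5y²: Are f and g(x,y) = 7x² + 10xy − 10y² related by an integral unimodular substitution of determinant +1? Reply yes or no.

D₁ = 380, D₂ = 380
river cycle of f (length 4): (5, 10, -14), (-14, 18, 1), (1, 18, -14), (-14, 10, 5)
river cycle of g (length 4): (-10, 10, 7), (7, 18, -2), (-2, 18, 7), (7, 10, -10)
cycles differ ⇒ inequivalent

no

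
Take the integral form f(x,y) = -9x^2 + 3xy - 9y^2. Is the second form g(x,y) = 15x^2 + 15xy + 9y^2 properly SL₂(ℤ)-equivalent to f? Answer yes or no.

D₁ = -315, D₂ = -315
f is negative-definite; reduce −f:
−f: flip: (9,-3,9)→(9,3,9)
−f: reduced (well bottom): (9,3,9) with a≤c, −a<b≤a
flip sign back: reduced form of f is (-9,-3,-9)
g: flip: (15,15,9)→(9,-15,15)
g: translate: b→3 (≡-15 mod 18), so (9,-15,15)→(9,3,9)
g: reduced (well bottom): (9,3,9) with a≤c, −a<b≤a
reduced forms (-9, -3, -9) vs (9, 3, 9) ⇒ inequivalent

no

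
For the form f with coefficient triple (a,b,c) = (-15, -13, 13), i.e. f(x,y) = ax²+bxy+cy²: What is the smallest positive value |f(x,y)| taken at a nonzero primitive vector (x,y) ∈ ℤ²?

descent: ρ → (13,13,-15)  [lands on river]
river: ρ → (-15,17,11)
river: ρ → (11,27,-5)
river: ρ → (-5,23,21)
river: ρ → (21,19,-7)
river: ρ → (-7,23,15)
river: ρ → (15,7,-15)
river: ρ → (-15,23,7)
river: ρ → (7,19,-21)
river: ρ → (-21,23,5)
river: ρ → (5,27,-11)
river: ρ → (-11,17,15)
river: ρ → (15,13,-13)
river: ρ → (-13,13,15)
river: ρ → (15,17,-11)
river: ρ → (-11,27,5)
river: ρ → (5,23,-21)
river: ρ → (-21,19,7)
river: ρ → (7,23,-15)
river: ρ → (-15,7,15)
river: ρ → (15,23,-7)
river: ρ → (-7,19,21)
river: ρ → (21,23,-5)
river: ρ → (-5,27,11)
river: ρ → (11,17,-15)
river: ρ → (-15,13,13)
closes: descent 1, river 26
min |a| on river = 5

5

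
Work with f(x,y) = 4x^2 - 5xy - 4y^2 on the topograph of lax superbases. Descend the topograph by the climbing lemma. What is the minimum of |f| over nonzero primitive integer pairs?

descent: ρ → (-4,5,4)  [lands on river]
river: ρ → (4,3,-5)
river: ρ → (-5,7,2)
river: ρ → (2,9,-1)
river: ρ → (-1,9,2)
river: ρ → (2,7,-5)
river: ρ → (-5,3,4)
river: ρ → (4,5,-4)
river: ρ → (-4,3,5)
river: ρ → (5,7,-2)
river: ρ → (-2,9,1)
river: ρ → (1,9,-2)
river: ρ → (-2,7,5)
river: ρ → (5,3,-4)
closes: descent 1, river 14
min |a| on river = 1

1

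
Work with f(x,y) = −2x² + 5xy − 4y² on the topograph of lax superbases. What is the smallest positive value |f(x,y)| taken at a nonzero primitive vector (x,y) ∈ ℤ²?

translate: b→-1 (≡-5 mod 4), so (2,-5,4)→(2,-1,1)
flip: (2,-1,1)→(1,1,2)
reduced (well bottom): (1,1,2) with a≤c, −a<b≤a
well minimum |f| = |-1| = 1 (negative-definite)

1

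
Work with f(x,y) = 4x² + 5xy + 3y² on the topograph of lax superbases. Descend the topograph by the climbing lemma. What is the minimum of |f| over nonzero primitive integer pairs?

translate: b→-3 (≡5 mod 8), so (4,5,3)→(4,-3,2)
flip: (4,-3,2)→(2,3,4)
translate: b→-1 (≡3 mod 4), so (2,3,4)→(2,-1,3)
reduced (well bottom): (2,-1,3) with a≤c, −a<b≤a
well minimum = a = 2

2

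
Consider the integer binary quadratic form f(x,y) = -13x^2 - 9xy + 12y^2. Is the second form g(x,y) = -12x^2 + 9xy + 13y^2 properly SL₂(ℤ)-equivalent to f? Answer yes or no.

D₁ = 705, D₂ = 705
river cycle of f (length 14): (12, 9, -13), (-13, 17, 8), (8, 15, -15), (-15, 15, 8), (8, 17, -13), (-13, 9, 12), (12, 15, -10), (-10, 25, 2), (2, 23, -22), (-22, 21, 3), … (4 more)
river cycle of g (length 14): (13, 17, -8), (-8, 15, 15), (15, 15, -8), (-8, 17, 13), (13, 9, -12), (-12, 15, 10), (10, 25, -2), (-2, 23, 22), (22, 21, -3), (-3, 21, 22), … (4 more)
cycles differ ⇒ inequivalent

no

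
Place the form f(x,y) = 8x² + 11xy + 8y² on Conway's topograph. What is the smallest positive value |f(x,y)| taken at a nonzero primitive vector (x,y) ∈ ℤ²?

translate: b→-5 (≡11 mod 16), so (8,11,8)→(8,-5,5)
flip: (8,-5,5)→(5,5,8)
reduced (well bottom): (5,5,8) with a≤c, −a<b≤a
well minimum = a = 5

5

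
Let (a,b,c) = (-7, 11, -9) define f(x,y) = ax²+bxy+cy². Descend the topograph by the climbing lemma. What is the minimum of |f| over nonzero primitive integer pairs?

translate: b→3 (≡-11 mod 14), so (7,-11,9)→(7,3,5)
flip: (7,3,5)→(5,-3,7)
reduced (well bottom): (5,-3,7) with a≤c, −a<b≤a
well minimum |f| = |-5| = 5 (negative-definite)

5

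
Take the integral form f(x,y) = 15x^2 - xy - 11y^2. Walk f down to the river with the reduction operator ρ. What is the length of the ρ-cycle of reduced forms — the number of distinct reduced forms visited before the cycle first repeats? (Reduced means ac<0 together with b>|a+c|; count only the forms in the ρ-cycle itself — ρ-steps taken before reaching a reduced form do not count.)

D = 661, ⌊√D⌋ = 25
descent: ρ → (-11,23,3)  [lands on river]
river: ρ → (3,25,-3)
river: ρ → (-3,23,11)
river: ρ → (11,21,-5)
river: ρ → (-5,19,15)
river: ρ → (15,11,-9)
river: ρ → (-9,25,1)
river: ρ → (1,25,-9)
river: ρ → (-9,11,15)
river: ρ → (15,19,-5)
river: ρ → (-5,21,11)
river: ρ → (11,23,-3)
river: ρ → (-3,25,3)
river: ρ → (3,23,-11)
river: ρ → (-11,21,5)
river: ρ → (5,19,-15)
river: ρ → (-15,11,9)
river: ρ → (9,25,-1)
river: ρ → (-1,25,9)
river: ρ → (9,11,-15)
river: ρ → (-15,19,5)
river: ρ → (5,21,-11)
ρ-cycle length = 22 (tail of 1 descent step not counted)

22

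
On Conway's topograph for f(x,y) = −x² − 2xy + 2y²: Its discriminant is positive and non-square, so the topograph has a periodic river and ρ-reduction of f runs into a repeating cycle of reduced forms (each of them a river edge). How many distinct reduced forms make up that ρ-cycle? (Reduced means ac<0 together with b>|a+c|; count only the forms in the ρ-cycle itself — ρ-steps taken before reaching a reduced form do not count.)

D = 12, ⌊√D⌋ = 3
descent: ρ → (2,2,-1)  [lands on river]
river: ρ → (-1,2,2)
ρ-cycle length = 2 (tail of 1 descent step not counted)

2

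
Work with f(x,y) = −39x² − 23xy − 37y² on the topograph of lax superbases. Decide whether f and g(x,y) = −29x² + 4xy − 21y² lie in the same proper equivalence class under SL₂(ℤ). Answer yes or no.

D₁ = -5243, D₂ = -2420
discriminants differ ⇒ not SL₂(ℤ)-equivalent

no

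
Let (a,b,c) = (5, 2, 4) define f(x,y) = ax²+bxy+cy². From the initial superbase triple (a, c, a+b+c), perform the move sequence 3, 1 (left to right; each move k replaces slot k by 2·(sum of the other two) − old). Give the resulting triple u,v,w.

start (5,4,11) = (f(1,0),f(0,1),f(1,1))
replace slot 3: 2·(5+4) − 11 = 7 → (5,4,7)
replace slot 1: 2·(4+7) − 5 = 17 → (17,4,7)

17,4,7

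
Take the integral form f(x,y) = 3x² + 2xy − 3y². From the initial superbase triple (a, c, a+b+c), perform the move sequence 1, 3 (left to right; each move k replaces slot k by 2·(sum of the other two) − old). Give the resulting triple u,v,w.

start (3,-3,2) = (f(1,0),f(0,1),f(1,1))
replace slot 1: 2·((-3)+2) − 3 = -5 → (-5,-3,2)
replace slot 3: 2·((-5)+(-3)) − 2 = -18 → (-5,-3,-18)

-5,-3,-18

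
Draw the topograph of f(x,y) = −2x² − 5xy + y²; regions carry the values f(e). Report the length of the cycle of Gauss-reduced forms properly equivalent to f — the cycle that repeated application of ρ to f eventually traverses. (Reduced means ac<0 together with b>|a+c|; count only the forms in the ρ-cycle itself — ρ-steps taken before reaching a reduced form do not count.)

D = 33, ⌊√D⌋ = 5
descent: ρ → (1,5,-2)  [lands on river]
river: ρ → (-2,3,3)
river: ρ → (3,3,-2)
river: ρ → (-2,5,1)
ρ-cycle length = 4 (tail of 1 descent step not counted)

4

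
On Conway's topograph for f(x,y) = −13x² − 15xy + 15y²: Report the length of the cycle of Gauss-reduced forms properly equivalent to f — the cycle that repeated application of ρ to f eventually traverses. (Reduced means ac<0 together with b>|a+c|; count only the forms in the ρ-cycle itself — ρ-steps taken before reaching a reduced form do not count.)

D = 1005, ⌊√D⌋ = 31
descent: ρ → (15,15,-13)  [lands on river]
river: ρ → (-13,11,17)
river: ρ → (17,23,-7)
river: ρ → (-7,19,23)
river: ρ → (23,27,-3)
river: ρ → (-3,27,23)
river: ρ → (23,19,-7)
river: ρ → (-7,23,17)
river: ρ → (17,11,-13)
river: ρ → (-13,15,15)
ρ-cycle length = 10 (tail of 1 descent step not counted)

10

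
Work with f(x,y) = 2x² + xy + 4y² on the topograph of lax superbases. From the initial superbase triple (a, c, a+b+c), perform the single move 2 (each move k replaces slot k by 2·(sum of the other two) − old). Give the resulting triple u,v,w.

start (2,4,7) = (f(1,0),f(0,1),f(1,1))
replace slot 2: 2·(2+7) − 4 = 14 → (2,14,7)

2,14,7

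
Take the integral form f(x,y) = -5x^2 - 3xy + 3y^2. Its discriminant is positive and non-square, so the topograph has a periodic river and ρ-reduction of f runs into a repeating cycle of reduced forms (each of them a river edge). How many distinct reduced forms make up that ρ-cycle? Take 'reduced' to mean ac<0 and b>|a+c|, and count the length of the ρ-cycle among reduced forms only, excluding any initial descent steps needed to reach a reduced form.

D = 69, ⌊√D⌋ = 8
descent: ρ → (3,3,-5)  [lands on river]
river: ρ → (-5,7,1)
river: ρ → (1,7,-5)
river: ρ → (-5,3,3)
ρ-cycle length = 4 (tail of 1 descent step not counted)

4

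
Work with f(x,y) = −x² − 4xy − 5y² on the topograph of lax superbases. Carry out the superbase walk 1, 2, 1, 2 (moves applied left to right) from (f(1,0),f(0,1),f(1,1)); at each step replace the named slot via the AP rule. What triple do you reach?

start (-1,-5,-10) = (f(1,0),f(0,1),f(1,1))
replace slot 1: 2·((-5)+(-10)) − (-1) = -29 → (-29,-5,-10)
replace slot 2: 2·((-29)+(-10)) − (-5) = -73 → (-29,-73,-10)
replace slot 1: 2·((-73)+(-10)) − (-29) = -137 → (-137,-73,-10)
replace slot 2: 2·((-137)+(-10)) − (-73) = -221 → (-137,-221,-10)

-137,-221,-10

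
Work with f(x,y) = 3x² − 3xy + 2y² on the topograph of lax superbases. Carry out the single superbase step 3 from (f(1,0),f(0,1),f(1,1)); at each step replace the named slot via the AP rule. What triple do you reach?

start (3,2,2) = (f(1,0),f(0,1),f(1,1))
replace slot 3: 2·(3+2) − 2 = 8 → (3,2,8)

3,2,8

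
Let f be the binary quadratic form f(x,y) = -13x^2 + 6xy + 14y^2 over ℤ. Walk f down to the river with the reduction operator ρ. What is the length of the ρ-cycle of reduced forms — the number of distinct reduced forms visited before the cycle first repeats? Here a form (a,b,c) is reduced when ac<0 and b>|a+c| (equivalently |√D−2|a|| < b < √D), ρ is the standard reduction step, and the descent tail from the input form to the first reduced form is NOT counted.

D = 764, ⌊√D⌋ = 27
river: ρ → (14,22,-5)
river: ρ → (-5,18,22)
river: ρ → (22,26,-1)
river: ρ → (-1,26,22)
river: ρ → (22,18,-5)
river: ρ → (-5,22,14)
river: ρ → (14,6,-13)
river: ρ → (-13,20,7)
river: ρ → (7,22,-10)
river: ρ → (-10,18,11)
river: ρ → (11,26,-2)
river: ρ → (-2,26,11)
river: ρ → (11,18,-10)
river: ρ → (-10,22,7)
river: ρ → (7,20,-13)
river: ρ → (-13,6,14)
ρ-cycle length = 16 (tail of 0 descent steps not counted)

16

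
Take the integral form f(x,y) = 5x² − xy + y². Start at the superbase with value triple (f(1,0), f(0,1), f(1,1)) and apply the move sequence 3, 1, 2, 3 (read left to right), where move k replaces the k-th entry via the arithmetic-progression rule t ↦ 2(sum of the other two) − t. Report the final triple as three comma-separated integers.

start (5,1,5) = (f(1,0),f(0,1),f(1,1))
replace slot 3: 2·(5+1) − 5 = 7 → (5,1,7)
replace slot 1: 2·(1+7) − 5 = 11 → (11,1,7)
replace slot 2: 2·(11+7) − 1 = 35 → (11,35,7)
replace slot 3: 2·(11+35) − 7 = 85 → (11,35,85)

11,35,85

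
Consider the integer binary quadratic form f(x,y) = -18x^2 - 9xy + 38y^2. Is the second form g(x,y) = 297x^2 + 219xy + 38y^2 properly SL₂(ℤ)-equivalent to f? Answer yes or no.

D₁ = 2817, D₂ = 2817
river cycle of f (length 34): (-18, 27, 29), (29, 31, -16), (-16, 33, 27), (27, 21, -22), (-22, 23, 26), (26, 29, -19), (-19, 47, 8), (8, 49, -13), (-13, 29, 38), (38, 47, -4), … (24 more)
river cycle of g (length 34): (-18, 27, 29), (29, 31, -16), (-16, 33, 27), (27, 21, -22), (-22, 23, 26), (26, 29, -19), (-19, 47, 8), (8, 49, -13), (-13, 29, 38), (38, 47, -4), … (24 more)
cycles coincide ⇒ equivalent

yes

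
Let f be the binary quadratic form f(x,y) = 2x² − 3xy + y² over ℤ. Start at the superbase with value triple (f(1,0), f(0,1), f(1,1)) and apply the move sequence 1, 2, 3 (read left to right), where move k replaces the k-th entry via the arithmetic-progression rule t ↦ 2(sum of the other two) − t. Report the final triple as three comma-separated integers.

start (2,1,0) = (f(1,0),f(0,1),f(1,1))
replace slot 1: 2·(1+0) − 2 = 0 → (0,1,0)
replace slot 2: 2·(0+0) − 1 = -1 → (0,-1,0)
replace slot 3: 2·(0+(-1)) − 0 = -2 → (0,-1,-2)

0,-1,-2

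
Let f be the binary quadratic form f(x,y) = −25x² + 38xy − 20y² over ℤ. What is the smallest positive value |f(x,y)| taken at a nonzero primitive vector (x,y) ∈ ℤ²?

translate: b→12 (≡-38 mod 50), so (25,-38,20)→(25,12,7)
flip: (25,12,7)→(7,-12,25)
translate: b→2 (≡-12 mod 14), so (7,-12,25)→(7,2,20)
reduced (well bottom): (7,2,20) with a≤c, −a<b≤a
well minimum |f| = |-7| = 7 (negative-definite)

7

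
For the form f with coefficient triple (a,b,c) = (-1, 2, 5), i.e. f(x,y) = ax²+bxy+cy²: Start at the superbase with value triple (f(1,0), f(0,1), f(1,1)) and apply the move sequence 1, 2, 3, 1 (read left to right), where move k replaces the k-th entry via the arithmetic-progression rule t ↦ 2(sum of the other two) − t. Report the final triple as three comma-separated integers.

start (-1,5,6) = (f(1,0),f(0,1),f(1,1))
replace slot 1: 2·(5+6) − (-1) = 23 → (23,5,6)
replace slot 2: 2·(23+6) − 5 = 53 → (23,53,6)
replace slot 3: 2·(23+53) − 6 = 146 → (23,53,146)
replace slot 1: 2·(53+146) − 23 = 375 → (375,53,146)

375,53,146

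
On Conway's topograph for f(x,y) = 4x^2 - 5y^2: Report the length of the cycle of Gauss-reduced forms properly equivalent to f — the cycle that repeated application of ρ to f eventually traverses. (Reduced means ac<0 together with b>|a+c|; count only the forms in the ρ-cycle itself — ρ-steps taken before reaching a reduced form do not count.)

D = 80, ⌊√D⌋ = 8
descent: ρ → (-5,0,4)
descent: ρ → (4,8,-1)  [lands on river]
river: ρ → (-1,8,4)
ρ-cycle length = 2 (tail of 2 descent steps not counted)

2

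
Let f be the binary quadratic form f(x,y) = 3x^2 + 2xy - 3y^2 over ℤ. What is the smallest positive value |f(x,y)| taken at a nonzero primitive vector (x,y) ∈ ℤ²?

river: ρ → (-3,4,2)
river: ρ → (2,4,-3)
river: ρ → (-3,2,3)
river: ρ → (3,4,-2)
river: ρ → (-2,4,3)
river: ρ → (3,2,-3)
closes: descent 0, river 6
min |a| on river = 2

2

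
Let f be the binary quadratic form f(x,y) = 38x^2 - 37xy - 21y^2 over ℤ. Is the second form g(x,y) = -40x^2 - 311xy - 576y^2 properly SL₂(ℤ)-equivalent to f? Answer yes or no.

D₁ = 4561, D₂ = 4561
river cycle of f (length 214): (-21, 37, 38), (38, 39, -20), (-20, 41, 36), (36, 31, -25), (-25, 19, 42), (42, 65, -2), (-2, 67, 9), (9, 59, -30), (-30, 61, 7), (7, 65, -12), … (204 more)
river cycle of g (length 214): (28, 47, -21), (-21, 37, 38), (38, 39, -20), (-20, 41, 36), (36, 31, -25), (-25, 19, 42), (42, 65, -2), (-2, 67, 9), (9, 59, -30), (-30, 61, 7), … (204 more)
cycles coincide ⇒ equivalent

yes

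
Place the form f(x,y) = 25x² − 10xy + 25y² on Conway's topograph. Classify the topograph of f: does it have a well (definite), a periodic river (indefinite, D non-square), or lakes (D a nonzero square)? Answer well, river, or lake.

D = b²−4ac = (-10)² − 4·25·25 = -2400
D < 0 ⇒ definite ⇒ every region one sign ⇒ single well

well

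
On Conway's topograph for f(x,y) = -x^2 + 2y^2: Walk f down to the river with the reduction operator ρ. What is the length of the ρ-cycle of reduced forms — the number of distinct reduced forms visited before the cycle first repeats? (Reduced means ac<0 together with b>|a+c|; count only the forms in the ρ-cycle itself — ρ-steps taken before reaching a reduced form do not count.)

D = 8, ⌊√D⌋ = 2
descent: ρ → (2,0,-1)
descent: ρ → (-1,2,1)  [lands on river]
river: ρ → (1,2,-1)
ρ-cycle length = 2 (tail of 2 descent steps not counted)

2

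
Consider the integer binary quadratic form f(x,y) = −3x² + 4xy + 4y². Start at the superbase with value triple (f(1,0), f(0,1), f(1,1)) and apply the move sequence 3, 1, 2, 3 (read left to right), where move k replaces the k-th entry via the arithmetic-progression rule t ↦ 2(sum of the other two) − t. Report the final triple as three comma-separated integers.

start (-3,4,5) = (f(1,0),f(0,1),f(1,1))
replace slot 3: 2·((-3)+4) − 5 = -3 → (-3,4,-3)
replace slot 1: 2·(4+(-3)) − (-3) = 5 → (5,4,-3)
replace slot 2: 2·(5+(-3)) − 4 = 0 → (5,0,-3)
replace slot 3: 2·(5+0) − (-3) = 13 → (5,0,13)

5,0,13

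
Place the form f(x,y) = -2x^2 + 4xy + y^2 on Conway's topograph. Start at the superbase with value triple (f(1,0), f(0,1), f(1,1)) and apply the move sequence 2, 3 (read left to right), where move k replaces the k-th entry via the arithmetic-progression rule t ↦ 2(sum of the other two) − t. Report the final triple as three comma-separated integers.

start (-2,1,3) = (f(1,0),f(0,1),f(1,1))
replace slot 2: 2·((-2)+3) − 1 = 1 → (-2,1,3)
replace slot 3: 2·((-2)+1) − 3 = -5 → (-2,1,-5)

-2,1,-5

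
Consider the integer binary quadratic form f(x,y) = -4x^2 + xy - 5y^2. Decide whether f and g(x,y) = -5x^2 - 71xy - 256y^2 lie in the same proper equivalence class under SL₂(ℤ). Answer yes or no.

D₁ = -79, D₂ = -79
f is negative-definite; reduce −f:
−f: reduced (well bottom): (4,-1,5) with a≤c, −a<b≤a
flip sign back: reduced form of f is (-4,1,-5)
g is negative-definite; reduce −g:
−g: translate: b→1 (≡71 mod 10), so (5,71,256)→(5,1,4)
−g: flip: (5,1,4)→(4,-1,5)
−g: reduced (well bottom): (4,-1,5) with a≤c, −a<b≤a
flip sign back: reduced form of g is (-4,1,-5)
reduced forms (-4, 1, -5) vs (-4, 1, -5) ⇒ equivalent

yes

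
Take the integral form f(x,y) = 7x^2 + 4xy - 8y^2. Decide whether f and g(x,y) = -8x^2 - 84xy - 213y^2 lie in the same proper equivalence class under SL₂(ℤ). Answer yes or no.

D₁ = 240, D₂ = 240
river cycle of f (length 6): (-8, 12, 3), (3, 12, -8), (-8, 4, 7), (7, 10, -5), (-5, 10, 7), (7, 4, -8)
river cycle of g (length 6): (-8, 12, 3), (3, 12, -8), (-8, 4, 7), (7, 10, -5), (-5, 10, 7), (7, 4, -8)
cycles coincide ⇒ equivalent

yes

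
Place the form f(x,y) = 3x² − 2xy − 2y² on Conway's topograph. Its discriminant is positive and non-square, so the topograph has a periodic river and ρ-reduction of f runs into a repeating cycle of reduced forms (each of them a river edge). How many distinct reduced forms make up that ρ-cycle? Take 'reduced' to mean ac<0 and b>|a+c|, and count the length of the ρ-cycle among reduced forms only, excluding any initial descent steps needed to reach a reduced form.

D = 28, ⌊√D⌋ = 5
descent: ρ → (-2,2,3)  [lands on river]
river: ρ → (3,4,-1)
river: ρ → (-1,4,3)
river: ρ → (3,2,-2)
ρ-cycle length = 4 (tail of 1 descent step not counted)

4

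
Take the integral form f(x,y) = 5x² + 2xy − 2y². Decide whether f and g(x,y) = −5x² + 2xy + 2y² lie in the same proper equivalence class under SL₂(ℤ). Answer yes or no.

D₁ = 44, D₂ = 44
river cycle of f (length 2): (-2, 6, 1), (1, 6, -2)
river cycle of g (length 2): (2, 6, -1), (-1, 6, 2)
cycles differ ⇒ inequivalent

no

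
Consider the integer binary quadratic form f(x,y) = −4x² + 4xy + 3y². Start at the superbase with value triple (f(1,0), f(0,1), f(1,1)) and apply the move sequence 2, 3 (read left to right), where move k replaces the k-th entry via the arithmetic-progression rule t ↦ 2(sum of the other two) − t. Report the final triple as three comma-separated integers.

start (-4,3,3) = (f(1,0),f(0,1),f(1,1))
replace slot 2: 2·((-4)+3) − 3 = -5 → (-4,-5,3)
replace slot 3: 2·((-4)+(-5)) − 3 = -21 → (-4,-5,-21)

-4,-5,-21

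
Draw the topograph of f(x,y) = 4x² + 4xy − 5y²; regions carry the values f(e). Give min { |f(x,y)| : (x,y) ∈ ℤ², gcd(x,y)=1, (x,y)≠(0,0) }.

river: ρ → (-5,6,3)
river: ρ → (3,6,-5)
river: ρ → (-5,4,4)
river: ρ → (4,4,-5)
closes: descent 0, river 4
min |a| on river = 3

3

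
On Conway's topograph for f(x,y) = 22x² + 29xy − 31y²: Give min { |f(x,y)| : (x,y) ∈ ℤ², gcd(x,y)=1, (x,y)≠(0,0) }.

river: ρ → (-31,33,20)
river: ρ → (20,47,-17)
river: ρ → (-17,55,8)
river: ρ → (8,57,-10)
river: ρ → (-10,43,43)
river: ρ → (43,43,-10)
river: ρ → (-10,57,8)
river: ρ → (8,55,-17)
river: ρ → (-17,47,20)
river: ρ → (20,33,-31)
river: ρ → (-31,29,22)
river: ρ → (22,59,-1)
river: ρ → (-1,59,22)
river: ρ → (22,29,-31)
closes: descent 0, river 14
min |a| on river = 1

1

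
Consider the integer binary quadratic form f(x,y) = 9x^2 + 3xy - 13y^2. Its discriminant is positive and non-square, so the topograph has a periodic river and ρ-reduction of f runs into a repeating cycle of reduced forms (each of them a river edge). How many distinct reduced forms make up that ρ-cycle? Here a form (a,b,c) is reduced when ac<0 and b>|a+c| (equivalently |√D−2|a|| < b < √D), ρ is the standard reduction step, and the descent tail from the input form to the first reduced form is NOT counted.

D = 477, ⌊√D⌋ = 21
descent: ρ → (-13,-3,9)
descent: ρ → (9,21,-1)  [lands on river]
river: ρ → (-1,21,9)
river: ρ → (9,15,-7)
river: ρ → (-7,13,11)
river: ρ → (11,9,-9)
river: ρ → (-9,9,11)
river: ρ → (11,13,-7)
river: ρ → (-7,15,9)
ρ-cycle length = 8 (tail of 2 descent steps not counted)

8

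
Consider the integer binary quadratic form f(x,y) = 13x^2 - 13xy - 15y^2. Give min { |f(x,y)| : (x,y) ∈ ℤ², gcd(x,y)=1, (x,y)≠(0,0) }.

descent: ρ → (-15,13,13)  [lands on river]
river: ρ → (13,13,-15)
river: ρ → (-15,17,11)
river: ρ → (11,27,-5)
river: ρ → (-5,23,21)
river: ρ → (21,19,-7)
river: ρ → (-7,23,15)
river: ρ → (15,7,-15)
river: ρ → (-15,23,7)
river: ρ → (7,19,-21)
river: ρ → (-21,23,5)
river: ρ → (5,27,-11)
river: ρ → (-11,17,15)
river: ρ → (15,13,-13)
river: ρ → (-13,13,15)
river: ρ → (15,17,-11)
river: ρ → (-11,27,5)
river: ρ → (5,23,-21)
river: ρ → (-21,19,7)
river: ρ → (7,23,-15)
river: ρ → (-15,7,15)
river: ρ → (15,23,-7)
river: ρ → (-7,19,21)
river: ρ → (21,23,-5)
river: ρ → (-5,27,11)
river: ρ → (11,17,-15)
closes: descent 1, river 26
min |a| on river = 5

5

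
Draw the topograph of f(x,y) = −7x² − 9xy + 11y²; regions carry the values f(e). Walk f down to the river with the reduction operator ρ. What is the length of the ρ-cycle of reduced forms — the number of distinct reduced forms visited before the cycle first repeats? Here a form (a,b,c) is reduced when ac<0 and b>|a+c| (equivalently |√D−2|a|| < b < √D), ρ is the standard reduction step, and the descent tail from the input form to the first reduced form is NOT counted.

D = 389, ⌊√D⌋ = 19
descent: ρ → (11,9,-7)  [lands on river]
river: ρ → (-7,19,1)
river: ρ → (1,19,-7)
river: ρ → (-7,9,11)
river: ρ → (11,13,-5)
river: ρ → (-5,17,5)
river: ρ → (5,13,-11)
river: ρ → (-11,9,7)
river: ρ → (7,19,-1)
river: ρ → (-1,19,7)
river: ρ → (7,9,-11)
river: ρ → (-11,13,5)
river: ρ → (5,17,-5)
river: ρ → (-5,13,11)
ρ-cycle length = 14 (tail of 1 descent step not counted)

14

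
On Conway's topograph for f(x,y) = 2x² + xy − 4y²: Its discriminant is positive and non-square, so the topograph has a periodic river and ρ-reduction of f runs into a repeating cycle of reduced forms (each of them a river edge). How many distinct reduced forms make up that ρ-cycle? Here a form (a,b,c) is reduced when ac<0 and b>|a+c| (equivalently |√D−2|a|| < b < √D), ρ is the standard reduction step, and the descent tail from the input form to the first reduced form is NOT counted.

D = 33, ⌊√D⌋ = 5
descent: ρ → (-4,-1,2)
descent: ρ → (2,5,-1)  [lands on river]
river: ρ → (-1,5,2)
river: ρ → (2,3,-3)
river: ρ → (-3,3,2)
ρ-cycle length = 4 (tail of 2 descent steps not counted)

4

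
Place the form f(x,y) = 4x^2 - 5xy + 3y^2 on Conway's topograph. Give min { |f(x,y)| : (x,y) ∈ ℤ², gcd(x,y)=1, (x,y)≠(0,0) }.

translate: b→3 (≡-5 mod 8), so (4,-5,3)→(4,3,2)
flip: (4,3,2)→(2,-3,4)
translate: b→1 (≡-3 mod 4), so (2,-3,4)→(2,1,3)
reduced (well bottom): (2,1,3) with a≤c, −a<b≤a
well minimum = a = 2

2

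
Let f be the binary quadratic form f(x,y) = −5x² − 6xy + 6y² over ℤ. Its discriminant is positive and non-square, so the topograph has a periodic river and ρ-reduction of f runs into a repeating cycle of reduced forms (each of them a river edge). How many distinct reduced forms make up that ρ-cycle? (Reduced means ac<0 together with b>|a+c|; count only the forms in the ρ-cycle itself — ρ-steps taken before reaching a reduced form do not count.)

D = 156, ⌊√D⌋ = 12
descent: ρ → (6,6,-5)  [lands on river]
river: ρ → (-5,4,7)
river: ρ → (7,10,-2)
river: ρ → (-2,10,7)
river: ρ → (7,4,-5)
river: ρ → (-5,6,6)
ρ-cycle length = 6 (tail of 1 descent step not counted)

6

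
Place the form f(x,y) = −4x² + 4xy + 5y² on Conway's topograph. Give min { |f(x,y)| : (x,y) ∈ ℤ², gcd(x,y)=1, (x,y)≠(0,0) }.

river: ρ → (5,6,-3)
river: ρ → (-3,6,5)
river: ρ → (5,4,-4)
river: ρ → (-4,4,5)
closes: descent 0, river 4
min |a| on river = 3

3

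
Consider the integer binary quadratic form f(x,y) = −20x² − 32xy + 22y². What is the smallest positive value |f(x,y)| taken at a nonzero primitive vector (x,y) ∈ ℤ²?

descent: ρ → (22,32,-20)  [lands on river]
river: ρ → (-20,48,6)
river: ρ → (6,48,-20)
river: ρ → (-20,32,22)
river: ρ → (22,12,-30)
river: ρ → (-30,48,4)
river: ρ → (4,48,-30)
river: ρ → (-30,12,22)
closes: descent 1, river 8
min |a| on river = 4

4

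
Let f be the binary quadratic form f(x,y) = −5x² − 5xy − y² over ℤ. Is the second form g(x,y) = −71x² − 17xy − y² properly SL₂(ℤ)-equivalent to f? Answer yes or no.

D₁ = 5, D₂ = 5
river cycle of f (length 2): (-1, 1, 1), (1, 1, -1)
river cycle of g (length 2): (-1, 1, 1), (1, 1, -1)
cycles coincide ⇒ equivalent

yes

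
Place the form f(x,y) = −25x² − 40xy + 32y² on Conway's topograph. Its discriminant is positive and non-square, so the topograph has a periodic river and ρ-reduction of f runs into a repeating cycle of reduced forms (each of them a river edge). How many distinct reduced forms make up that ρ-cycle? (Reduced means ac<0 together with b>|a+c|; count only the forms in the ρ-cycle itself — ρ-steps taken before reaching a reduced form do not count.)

D = 4800, ⌊√D⌋ = 69
descent: ρ → (32,40,-25)  [lands on river]
river: ρ → (-25,60,12)
river: ρ → (12,60,-25)
river: ρ → (-25,40,32)
river: ρ → (32,24,-33)
river: ρ → (-33,42,23)
river: ρ → (23,50,-25)
river: ρ → (-25,50,23)
river: ρ → (23,42,-33)
river: ρ → (-33,24,32)
ρ-cycle length = 10 (tail of 1 descent step not counted)

10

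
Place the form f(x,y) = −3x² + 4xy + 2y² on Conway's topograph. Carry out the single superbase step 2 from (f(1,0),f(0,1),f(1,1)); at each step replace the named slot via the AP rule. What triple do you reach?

start (-3,2,3) = (f(1,0),f(0,1),f(1,1))
replace slot 2: 2·((-3)+3) − 2 = -2 → (-3,-2,3)

-3,-2,3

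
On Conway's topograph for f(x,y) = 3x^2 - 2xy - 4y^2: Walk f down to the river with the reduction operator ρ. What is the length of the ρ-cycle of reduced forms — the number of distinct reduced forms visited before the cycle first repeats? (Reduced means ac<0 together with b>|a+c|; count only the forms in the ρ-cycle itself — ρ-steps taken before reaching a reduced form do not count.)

D = 52, ⌊√D⌋ = 7
descent: ρ → (-4,2,3)  [lands on river]
river: ρ → (3,4,-3)
river: ρ → (-3,2,4)
river: ρ → (4,6,-1)
river: ρ → (-1,6,4)
river: ρ → (4,2,-3)
river: ρ → (-3,4,3)
river: ρ → (3,2,-4)
river: ρ → (-4,6,1)
river: ρ → (1,6,-4)
ρ-cycle length = 10 (tail of 1 descent step not counted)

10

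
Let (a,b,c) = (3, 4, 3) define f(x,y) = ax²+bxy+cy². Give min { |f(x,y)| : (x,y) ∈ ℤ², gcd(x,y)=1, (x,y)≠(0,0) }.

translate: b→-2 (≡4 mod 6), so (3,4,3)→(3,-2,2)
flip: (3,-2,2)→(2,2,3)
reduced (well bottom): (2,2,3) with a≤c, −a<b≤a
well minimum = a = 2

2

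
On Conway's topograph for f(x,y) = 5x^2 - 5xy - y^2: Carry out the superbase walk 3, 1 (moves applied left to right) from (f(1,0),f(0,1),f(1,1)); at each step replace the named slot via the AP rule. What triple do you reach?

start (5,-1,-1) = (f(1,0),f(0,1),f(1,1))
replace slot 3: 2·(5+(-1)) − (-1) = 9 → (5,-1,9)
replace slot 1: 2·((-1)+9) − 5 = 11 → (11,-1,9)

11,-1,9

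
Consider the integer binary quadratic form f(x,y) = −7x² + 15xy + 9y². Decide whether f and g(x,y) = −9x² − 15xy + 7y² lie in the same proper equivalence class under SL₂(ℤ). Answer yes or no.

D₁ = 477, D₂ = 477
river cycle of f (length 8): (9, 21, -1), (-1, 21, 9), (9, 15, -7), (-7, 13, 11), (11, 9, -9), (-9, 9, 11), (11, 13, -7), (-7, 15, 9)
river cycle of g (length 8): (7, 15, -9), (-9, 21, 1), (1, 21, -9), (-9, 15, 7), (7, 13, -11), (-11, 9, 9), (9, 9, -11), (-11, 13, 7)
cycles differ ⇒ inequivalent

no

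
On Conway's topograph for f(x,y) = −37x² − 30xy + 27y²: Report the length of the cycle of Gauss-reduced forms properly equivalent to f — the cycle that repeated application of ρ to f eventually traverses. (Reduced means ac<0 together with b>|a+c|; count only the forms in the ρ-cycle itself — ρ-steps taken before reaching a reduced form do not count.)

D = 4896, ⌊√D⌋ = 69
descent: ρ → (27,30,-37)  [lands on river]
river: ρ → (-37,44,20)
river: ρ → (20,36,-45)
river: ρ → (-45,54,11)
river: ρ → (11,56,-40)
river: ρ → (-40,24,27)
ρ-cycle length = 6 (tail of 1 descent step not counted)

6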